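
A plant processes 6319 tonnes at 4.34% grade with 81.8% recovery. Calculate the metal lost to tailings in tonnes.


Total metal in feed:
= 6319 * 4.34 / 100 = 274.2446 tonnes
Metal recovered:
= 274.2446 * 81.8 / 100 = 224.3320828 tonnes
Metal lost to tailings:
= 274.2446 - 224.3320828
= 49.9125 tonnes

49.9125 tonnes


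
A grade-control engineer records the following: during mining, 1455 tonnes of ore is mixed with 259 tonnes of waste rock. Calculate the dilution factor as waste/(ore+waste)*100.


15.1109%

Total material = ore + waste
= 1455 + 259 = 1714 tonnes
Dilution = waste / total * 100
= 259 / 1714 * 100
= 0.1511085181 * 100
= 15.1109%


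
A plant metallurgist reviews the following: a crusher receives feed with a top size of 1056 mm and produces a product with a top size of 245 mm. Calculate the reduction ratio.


4.3102

Reduction ratio = feed size / product size
= 1056 / 245
= 4.3102


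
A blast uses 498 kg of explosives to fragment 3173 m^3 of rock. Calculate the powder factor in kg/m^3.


0.1569 kg/m^3

Powder factor = explosive mass / rock volume
= 498 / 3173
= 0.1569 kg/m^3


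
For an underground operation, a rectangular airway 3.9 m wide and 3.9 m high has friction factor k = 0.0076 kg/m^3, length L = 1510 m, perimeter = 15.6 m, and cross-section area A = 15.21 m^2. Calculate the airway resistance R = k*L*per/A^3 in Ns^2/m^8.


0.0509 Ns^2/m^8

Compute the numerator:
k * L * per = 0.0076 * 1510 * 15.6
= 179.0256
Compute the denominator:
A^3 = 15.21^3 = 3518.743761
Resistance:
R = 179.0256 / 3518.743761
= 0.0509 Ns^2/m^8


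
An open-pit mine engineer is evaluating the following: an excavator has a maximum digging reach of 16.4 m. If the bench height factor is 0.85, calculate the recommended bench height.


Bench height = reach * factor
= 16.4 * 0.85
= 13.94 m

13.94 m


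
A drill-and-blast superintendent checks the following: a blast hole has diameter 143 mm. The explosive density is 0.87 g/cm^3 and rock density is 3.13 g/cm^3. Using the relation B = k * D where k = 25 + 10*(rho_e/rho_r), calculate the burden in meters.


3.9725 m

First, compute k:
rho_e / rho_r = 0.87 / 3.13 = 0.2779552716
k = 25 + 10 * 0.2779552716 = 27.77955272
Then, compute burden:
B = k * D / 1000 = 27.77955272 * 143 / 1000
= 3972.476038 / 1000
= 3.9725 m


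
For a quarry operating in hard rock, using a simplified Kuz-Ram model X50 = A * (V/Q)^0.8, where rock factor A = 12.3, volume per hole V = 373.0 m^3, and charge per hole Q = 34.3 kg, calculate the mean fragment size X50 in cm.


82.9921 cm

Compute V/Q:
V/Q = 373.0 / 34.3 = 10.87463557
Raise to the power 0.8:
(V/Q)^0.8 = 10.87463557^0.8 = 6.747327175
Multiply by A:
X50 = 12.3 * 6.747327175
= 82.9921 cm


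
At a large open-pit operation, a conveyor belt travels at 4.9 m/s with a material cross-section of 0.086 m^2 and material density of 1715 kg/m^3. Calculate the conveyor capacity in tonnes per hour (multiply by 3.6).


Volumetric flow = speed * area
= 4.9 * 0.086 = 0.4214 m^3/s
Mass flow = volumetric * density
= 0.4214 * 1715 = 722.701 kg/s
Convert to t/h: multiply by 3.6
Capacity = 722.701 * 3.6
= 2601.7236 t/h

2601.7236 t/h


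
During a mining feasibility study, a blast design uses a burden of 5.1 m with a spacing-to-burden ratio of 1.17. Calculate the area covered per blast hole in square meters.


30.4317 m^2

First, find the spacing:
Spacing = burden * ratio = 5.1 * 1.17
= 5.967 m
Then, calculate the area:
Area = burden * spacing = 5.1 * 5.967
= 30.4317 m^2


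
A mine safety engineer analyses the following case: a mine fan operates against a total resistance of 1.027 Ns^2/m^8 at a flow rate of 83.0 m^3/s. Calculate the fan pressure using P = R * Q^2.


Compute Q^2:
Q^2 = 83.0^2 = 6889.0
Compute pressure:
P = R * Q^2 = 1.027 * 6889.0
= 7075.003 Pa

7075.003 Pa


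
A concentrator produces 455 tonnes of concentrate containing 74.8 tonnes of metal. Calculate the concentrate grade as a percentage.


Grade = (metal in concentrate / concentrate mass) * 100
= (74.8 / 455) * 100
= 0.1643956044 * 100
= 16.4396%

16.4396%


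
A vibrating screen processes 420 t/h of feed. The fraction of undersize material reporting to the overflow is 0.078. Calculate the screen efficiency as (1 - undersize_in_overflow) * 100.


Screen efficiency = (1 - fraction of undersize in overflow) * 100
= (1 - 0.078) * 100
= 0.922 * 100
= 92.2%

92.2%


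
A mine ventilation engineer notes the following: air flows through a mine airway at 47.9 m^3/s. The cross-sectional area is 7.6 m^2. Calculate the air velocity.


Velocity = flow rate / cross-sectional area
= 47.9 / 7.6
= 6.3026 m/s

6.3026 m/s


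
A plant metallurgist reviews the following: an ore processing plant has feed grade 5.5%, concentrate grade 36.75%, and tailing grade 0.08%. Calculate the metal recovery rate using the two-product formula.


98.7604%

Using the two-product formula:
R = 100 * c * (f - t) / (f * (c - t))
Numerator = 100 * 36.75 * (5.5 - 0.08)
= 100 * 36.75 * 5.42
= 19918.5
Denominator = 5.5 * (36.75 - 0.08)
= 5.5 * 36.67
= 201.685
R = 19918.5 / 201.685
= 98.7604%


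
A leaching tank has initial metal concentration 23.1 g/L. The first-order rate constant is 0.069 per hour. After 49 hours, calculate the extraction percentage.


Compute the exponent:
-k * t = -0.069 * 49 = -3.381
Remaining concentration:
C = 23.1 * exp(-3.381)
= 23.1 * 0.0340134243
= 0.7857101013 g/L
Extracted = 23.1 - 0.7857101013 = 22.3142899 g/L
Extraction % = 22.3142899 / 23.1 * 100
= 96.5987%

96.5987%


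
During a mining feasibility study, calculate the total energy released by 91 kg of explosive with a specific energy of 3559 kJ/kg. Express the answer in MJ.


Energy = mass * specific_energy / 1000
= 91 * 3559 / 1000
= 323869 / 1000
= 323.869 MJ

323.869 MJ


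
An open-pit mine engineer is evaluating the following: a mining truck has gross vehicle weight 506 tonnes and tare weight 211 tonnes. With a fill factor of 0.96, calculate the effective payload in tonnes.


283.2 tonnes

Maximum payload = gross - tare
= 506 - 211 = 295 tonnes
Effective payload = max payload * fill factor
= 295 * 0.96
= 283.2 tonnes


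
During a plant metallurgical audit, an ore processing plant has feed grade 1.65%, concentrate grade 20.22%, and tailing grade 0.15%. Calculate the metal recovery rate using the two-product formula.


91.5885%

Using the two-product formula:
R = 100 * c * (f - t) / (f * (c - t))
Numerator = 100 * 20.22 * (1.65 - 0.15)
= 100 * 20.22 * 1.5
= 3033.0
Denominator = 1.65 * (20.22 - 0.15)
= 1.65 * 20.07
= 33.1155
R = 3033.0 / 33.1155
= 91.5885%


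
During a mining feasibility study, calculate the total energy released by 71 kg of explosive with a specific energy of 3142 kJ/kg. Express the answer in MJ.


223.082 MJ

Energy = mass * specific_energy / 1000
= 71 * 3142 / 1000
= 223082 / 1000
= 223.082 MJ


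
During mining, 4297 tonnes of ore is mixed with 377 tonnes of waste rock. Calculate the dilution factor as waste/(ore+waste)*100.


Total material = ore + waste
= 4297 + 377 = 4674 tonnes
Dilution = waste / total * 100
= 377 / 4674 * 100
= 0.08065896448 * 100
= 8.0659%

8.0659%


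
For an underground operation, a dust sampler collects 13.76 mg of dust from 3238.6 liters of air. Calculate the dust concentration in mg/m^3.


Convert liters to m^3: 1 m^3 = 1000 L
Concentration = mass / volume * 1000
= 13.76 / 3238.6 * 1000
= 0.00424874946 * 1000
= 4.2487 mg/m^3

4.2487 mg/m^3


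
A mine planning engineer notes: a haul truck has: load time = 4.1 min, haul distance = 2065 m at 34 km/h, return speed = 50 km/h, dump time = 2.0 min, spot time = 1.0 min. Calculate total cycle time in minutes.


Convert haul speed to m/min: 34 * 1000/60 = 566.6666667 m/min
Haul time = 2065 / 566.6666667 = 3.644117647 min
Convert return speed to m/min: 50 * 1000/60 = 833.3333333 m/min
Return time = 2065 / 833.3333333 = 2.478 min
Total cycle time:
= 4.1 + 3.644117647 + 2.0 + 2.478 + 1.0
= 13.2221 min

13.2221 min


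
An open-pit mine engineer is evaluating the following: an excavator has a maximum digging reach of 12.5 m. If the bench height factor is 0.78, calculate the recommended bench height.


9.75 m

Bench height = reach * factor
= 12.5 * 0.78
= 9.75 m


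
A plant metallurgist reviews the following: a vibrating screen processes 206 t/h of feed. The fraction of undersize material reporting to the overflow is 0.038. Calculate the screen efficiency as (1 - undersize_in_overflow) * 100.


96.2%

Screen efficiency = (1 - fraction of undersize in overflow) * 100
= (1 - 0.038) * 100
= 0.962 * 100
= 96.2%


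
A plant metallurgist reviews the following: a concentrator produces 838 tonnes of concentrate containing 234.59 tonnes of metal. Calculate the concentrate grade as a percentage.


Grade = (metal in concentrate / concentrate mass) * 100
= (234.59 / 838) * 100
= 0.2799403341 * 100
= 27.994%

27.994%


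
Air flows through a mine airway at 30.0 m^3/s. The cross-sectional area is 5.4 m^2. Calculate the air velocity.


5.5556 m/s

Velocity = flow rate / cross-sectional area
= 30.0 / 5.4
= 5.5556 m/s


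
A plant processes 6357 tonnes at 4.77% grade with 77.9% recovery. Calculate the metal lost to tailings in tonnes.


Total metal in feed:
= 6357 * 4.77 / 100 = 303.2289 tonnes
Metal recovered:
= 303.2289 * 77.9 / 100 = 236.2153131 tonnes
Metal lost to tailings:
= 303.2289 - 236.2153131
= 67.0136 tonnes

67.0136 tonnes


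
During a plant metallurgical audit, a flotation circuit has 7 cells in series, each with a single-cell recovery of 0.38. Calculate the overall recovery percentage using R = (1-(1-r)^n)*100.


96.4784%

Complement of single-cell recovery:
1 - r = 1 - 0.38 = 0.62
Raise to power n:
(1 - r)^7 = 0.62^7 = 0.03521614606
Overall recovery:
R = (1 - 0.03521614606) * 100
= 96.4784%


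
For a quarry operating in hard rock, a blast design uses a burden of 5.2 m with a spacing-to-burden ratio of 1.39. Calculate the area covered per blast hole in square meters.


37.5856 m^2

First, find the spacing:
Spacing = burden * ratio = 5.2 * 1.39
= 7.228 m
Then, calculate the area:
Area = burden * spacing = 5.2 * 7.228
= 37.5856 m^2


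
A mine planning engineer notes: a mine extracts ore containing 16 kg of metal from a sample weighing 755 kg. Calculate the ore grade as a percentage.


2.1192%

Ore grade = (metal mass / ore mass) * 100
= (16 / 755) * 100
= 0.02119205298 * 100
= 2.1192%


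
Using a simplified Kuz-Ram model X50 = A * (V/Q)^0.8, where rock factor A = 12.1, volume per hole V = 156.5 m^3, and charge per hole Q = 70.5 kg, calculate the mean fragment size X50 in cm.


Compute V/Q:
V/Q = 156.5 / 70.5 = 2.219858156
Raise to the power 0.8:
(V/Q)^0.8 = 2.219858156^0.8 = 1.892605858
Multiply by A:
X50 = 12.1 * 1.892605858
= 22.9005 cm

22.9005 cm


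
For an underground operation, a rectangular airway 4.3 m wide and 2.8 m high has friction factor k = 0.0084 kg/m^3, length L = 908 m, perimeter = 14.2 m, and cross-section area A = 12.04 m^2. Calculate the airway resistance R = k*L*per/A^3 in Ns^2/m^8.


Compute the numerator:
k * L * per = 0.0084 * 908 * 14.2
= 108.30624
Compute the denominator:
A^3 = 12.04^3 = 1745.337664
Resistance:
R = 108.30624 / 1745.337664
= 0.0621 Ns^2/m^8

0.0621 Ns^2/m^8


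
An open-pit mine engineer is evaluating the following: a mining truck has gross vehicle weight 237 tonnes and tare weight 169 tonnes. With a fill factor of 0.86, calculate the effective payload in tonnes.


Maximum payload = gross - tare
= 237 - 169 = 68 tonnes
Effective payload = max payload * fill factor
= 68 * 0.86
= 58.48 tonnes

58.48 tonnes


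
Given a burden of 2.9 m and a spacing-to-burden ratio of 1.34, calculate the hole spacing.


3.886 m

Spacing = burden * ratio
= 2.9 * 1.34
= 3.886 m


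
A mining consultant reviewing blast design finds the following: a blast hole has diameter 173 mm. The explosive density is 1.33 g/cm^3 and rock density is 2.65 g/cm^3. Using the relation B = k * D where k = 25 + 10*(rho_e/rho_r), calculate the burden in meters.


5.1933 m

First, compute k:
rho_e / rho_r = 1.33 / 2.65 = 0.5018867925
k = 25 + 10 * 0.5018867925 = 30.01886792
Then, compute burden:
B = k * D / 1000 = 30.01886792 * 173 / 1000
= 5193.264151 / 1000
= 5.1933 m


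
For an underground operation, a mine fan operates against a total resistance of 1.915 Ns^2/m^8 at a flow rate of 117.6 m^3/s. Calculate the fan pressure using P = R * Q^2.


Compute Q^2:
Q^2 = 117.6^2 = 13829.76
Compute pressure:
P = R * Q^2 = 1.915 * 13829.76
= 26483.9904 Pa

26483.9904 Pa


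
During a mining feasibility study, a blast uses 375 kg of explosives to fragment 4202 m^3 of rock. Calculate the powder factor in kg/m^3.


0.0892 kg/m^3

Powder factor = explosive mass / rock volume
= 375 / 4202
= 0.0892 kg/m^3


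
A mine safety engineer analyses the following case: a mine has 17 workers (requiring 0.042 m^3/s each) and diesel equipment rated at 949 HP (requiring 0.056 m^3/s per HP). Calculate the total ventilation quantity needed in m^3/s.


53.858 m^3/s

Airflow for workers:
Q_people = 17 * 0.042 = 0.714 m^3/s
Airflow for diesel equipment:
Q_diesel = 949 * 0.056 = 53.144 m^3/s
Total ventilation:
Q_total = 0.714 + 53.144
= 53.858 m^3/s


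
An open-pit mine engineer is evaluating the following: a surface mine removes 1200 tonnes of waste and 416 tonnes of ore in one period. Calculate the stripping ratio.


2.8846

Stripping ratio = waste tonnage / ore tonnage
= 1200 / 416
= 2.8846


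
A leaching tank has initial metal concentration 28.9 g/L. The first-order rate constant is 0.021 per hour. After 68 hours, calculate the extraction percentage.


76.0212%

Compute the exponent:
-k * t = -0.021 * 68 = -1.428
Remaining concentration:
C = 28.9 * exp(-1.428)
= 28.9 * 0.239788019
= 6.92987375 g/L
Extracted = 28.9 - 6.92987375 = 21.97012625 g/L
Extraction % = 21.97012625 / 28.9 * 100
= 76.0212%


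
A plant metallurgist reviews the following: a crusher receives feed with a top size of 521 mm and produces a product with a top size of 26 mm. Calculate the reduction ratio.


Reduction ratio = feed size / product size
= 521 / 26
= 20.0385

20.0385


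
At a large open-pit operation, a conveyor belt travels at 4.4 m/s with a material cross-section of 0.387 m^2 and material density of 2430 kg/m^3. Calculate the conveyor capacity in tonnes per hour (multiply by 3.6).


Volumetric flow = speed * area
= 4.4 * 0.387 = 1.7028 m^3/s
Mass flow = volumetric * density
= 1.7028 * 2430 = 4137.804 kg/s
Convert to t/h: multiply by 3.6
Capacity = 4137.804 * 3.6
= 14896.0944 t/h

14896.0944 t/h


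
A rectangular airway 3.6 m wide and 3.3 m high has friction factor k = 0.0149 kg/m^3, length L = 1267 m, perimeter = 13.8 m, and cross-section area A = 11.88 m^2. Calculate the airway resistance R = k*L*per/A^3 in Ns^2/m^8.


0.1554 Ns^2/m^8

Compute the numerator:
k * L * per = 0.0149 * 1267 * 13.8
= 260.52054
Compute the denominator:
A^3 = 11.88^3 = 1676.676672
Resistance:
R = 260.52054 / 1676.676672
= 0.1554 Ns^2/m^8


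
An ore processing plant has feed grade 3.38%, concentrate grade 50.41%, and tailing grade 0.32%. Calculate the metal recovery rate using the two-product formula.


91.1109%

Using the two-product formula:
R = 100 * c * (f - t) / (f * (c - t))
Numerator = 100 * 50.41 * (3.38 - 0.32)
= 100 * 50.41 * 3.06
= 15425.46
Denominator = 3.38 * (50.41 - 0.32)
= 3.38 * 50.09
= 169.3042
R = 15425.46 / 169.3042
= 91.1109%


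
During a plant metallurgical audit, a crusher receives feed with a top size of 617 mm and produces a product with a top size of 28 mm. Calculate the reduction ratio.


Reduction ratio = feed size / product size
= 617 / 28
= 22.0357

22.0357


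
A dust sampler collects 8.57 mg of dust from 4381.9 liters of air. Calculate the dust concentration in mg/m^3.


1.9558 mg/m^3

Convert liters to m^3: 1 m^3 = 1000 L
Concentration = mass / volume * 1000
= 8.57 / 4381.9 * 1000
= 0.00195577261 * 1000
= 1.9558 mg/m^3


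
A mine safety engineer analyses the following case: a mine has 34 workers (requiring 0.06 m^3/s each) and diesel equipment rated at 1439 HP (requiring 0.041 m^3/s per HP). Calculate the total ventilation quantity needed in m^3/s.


Airflow for workers:
Q_people = 34 * 0.06 = 2.04 m^3/s
Airflow for diesel equipment:
Q_diesel = 1439 * 0.041 = 58.999 m^3/s
Total ventilation:
Q_total = 2.04 + 58.999
= 61.039 m^3/s

61.039 m^3/s


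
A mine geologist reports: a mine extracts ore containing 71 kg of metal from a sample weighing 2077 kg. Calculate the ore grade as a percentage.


3.4184%

Ore grade = (metal mass / ore mass) * 100
= (71 / 2077) * 100
= 0.03418391911 * 100
= 3.4184%


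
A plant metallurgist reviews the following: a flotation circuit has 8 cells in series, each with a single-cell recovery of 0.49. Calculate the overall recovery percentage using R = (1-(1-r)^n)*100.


99.5423%

Complement of single-cell recovery:
1 - r = 1 - 0.49 = 0.51
Raise to power n:
(1 - r)^8 = 0.51^8 = 0.004576794457
Overall recovery:
R = (1 - 0.004576794457) * 100
= 99.5423%


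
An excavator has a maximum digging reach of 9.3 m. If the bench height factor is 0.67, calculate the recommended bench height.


Bench height = reach * factor
= 9.3 * 0.67
= 6.231 m

6.231 m


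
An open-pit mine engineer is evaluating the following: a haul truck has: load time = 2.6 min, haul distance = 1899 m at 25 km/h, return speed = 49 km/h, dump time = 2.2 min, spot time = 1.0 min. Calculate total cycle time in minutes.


Convert haul speed to m/min: 25 * 1000/60 = 416.6666667 m/min
Haul time = 1899 / 416.6666667 = 4.5576 min
Convert return speed to m/min: 49 * 1000/60 = 816.6666667 m/min
Return time = 1899 / 816.6666667 = 2.325306122 min
Total cycle time:
= 2.6 + 4.5576 + 2.2 + 2.325306122 + 1.0
= 12.6829 min

12.6829 min


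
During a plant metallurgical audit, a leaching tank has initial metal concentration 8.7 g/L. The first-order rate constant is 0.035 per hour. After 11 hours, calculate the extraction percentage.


Compute the exponent:
-k * t = -0.035 * 11 = -0.385
Remaining concentration:
C = 8.7 * exp(-0.385)
= 8.7 * 0.6804506362
= 5.919920535 g/L
Extracted = 8.7 - 5.919920535 = 2.780079465 g/L
Extraction % = 2.780079465 / 8.7 * 100
= 31.9549%

31.9549%


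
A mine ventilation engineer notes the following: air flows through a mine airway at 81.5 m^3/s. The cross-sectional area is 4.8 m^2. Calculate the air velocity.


Velocity = flow rate / cross-sectional area
= 81.5 / 4.8
= 16.9792 m/s

16.9792 m/s


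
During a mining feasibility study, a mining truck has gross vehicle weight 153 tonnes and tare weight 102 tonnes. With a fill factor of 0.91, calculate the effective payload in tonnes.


Maximum payload = gross - tare
= 153 - 102 = 51 tonnes
Effective payload = max payload * fill factor
= 51 * 0.91
= 46.41 tonnes

46.41 tonnes


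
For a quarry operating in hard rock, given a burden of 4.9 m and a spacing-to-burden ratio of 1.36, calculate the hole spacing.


6.664 m

Spacing = burden * ratio
= 4.9 * 1.36
= 6.664 m


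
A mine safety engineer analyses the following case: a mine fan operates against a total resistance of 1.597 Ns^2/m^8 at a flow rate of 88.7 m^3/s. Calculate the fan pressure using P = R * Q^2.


12564.7009 Pa

Compute Q^2:
Q^2 = 88.7^2 = 7867.69
Compute pressure:
P = R * Q^2 = 1.597 * 7867.69
= 12564.7009 Pa


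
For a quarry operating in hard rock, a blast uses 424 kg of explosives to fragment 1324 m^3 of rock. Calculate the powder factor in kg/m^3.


0.3202 kg/m^3

Powder factor = explosive mass / rock volume
= 424 / 1324
= 0.3202 kg/m^3


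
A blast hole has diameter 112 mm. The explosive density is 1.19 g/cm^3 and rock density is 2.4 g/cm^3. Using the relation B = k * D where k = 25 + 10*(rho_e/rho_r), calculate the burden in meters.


First, compute k:
rho_e / rho_r = 1.19 / 2.4 = 0.4958333333
k = 25 + 10 * 0.4958333333 = 29.95833333
Then, compute burden:
B = k * D / 1000 = 29.95833333 * 112 / 1000
= 3355.333333 / 1000
= 3.3553 m

3.3553 m


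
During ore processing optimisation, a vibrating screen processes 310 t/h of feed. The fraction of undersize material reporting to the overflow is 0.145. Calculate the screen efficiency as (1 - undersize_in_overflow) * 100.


85.5%

Screen efficiency = (1 - fraction of undersize in overflow) * 100
= (1 - 0.145) * 100
= 0.855 * 100
= 85.5%


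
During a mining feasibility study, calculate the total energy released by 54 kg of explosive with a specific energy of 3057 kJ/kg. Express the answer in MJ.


165.078 MJ

Energy = mass * specific_energy / 1000
= 54 * 3057 / 1000
= 165078 / 1000
= 165.078 MJ


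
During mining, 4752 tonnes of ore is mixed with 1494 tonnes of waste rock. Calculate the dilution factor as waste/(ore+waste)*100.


Total material = ore + waste
= 4752 + 1494 = 6246 tonnes
Dilution = waste / total * 100
= 1494 / 6246 * 100
= 0.2391930836 * 100
= 23.9193%

23.9193%


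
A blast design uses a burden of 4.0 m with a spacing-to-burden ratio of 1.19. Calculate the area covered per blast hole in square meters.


19.04 m^2

First, find the spacing:
Spacing = burden * ratio = 4.0 * 1.19
= 4.76 m
Then, calculate the area:
Area = burden * spacing = 4.0 * 4.76
= 19.04 m^2


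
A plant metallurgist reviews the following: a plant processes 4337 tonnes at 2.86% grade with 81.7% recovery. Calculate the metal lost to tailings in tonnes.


Total metal in feed:
= 4337 * 2.86 / 100 = 124.0382 tonnes
Metal recovered:
= 124.0382 * 81.7 / 100 = 101.3392094 tonnes
Metal lost to tailings:
= 124.0382 - 101.3392094
= 22.699 tonnes

22.699 tonnes


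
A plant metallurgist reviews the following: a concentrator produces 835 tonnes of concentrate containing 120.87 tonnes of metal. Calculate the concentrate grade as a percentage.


Grade = (metal in concentrate / concentrate mass) * 100
= (120.87 / 835) * 100
= 0.144754491 * 100
= 14.4754%

14.4754%


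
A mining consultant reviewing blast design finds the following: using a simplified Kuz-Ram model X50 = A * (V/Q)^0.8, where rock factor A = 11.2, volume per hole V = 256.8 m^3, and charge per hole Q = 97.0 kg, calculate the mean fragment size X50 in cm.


Compute V/Q:
V/Q = 256.8 / 97.0 = 2.64742268
Raise to the power 0.8:
(V/Q)^0.8 = 2.64742268^0.8 = 2.179007014
Multiply by A:
X50 = 11.2 * 2.179007014
= 24.4049 cm

24.4049 cm


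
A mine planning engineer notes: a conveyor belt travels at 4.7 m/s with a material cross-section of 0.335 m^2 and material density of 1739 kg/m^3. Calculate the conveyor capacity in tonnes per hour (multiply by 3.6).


9856.9998 t/h

Volumetric flow = speed * area
= 4.7 * 0.335 = 1.5745 m^3/s
Mass flow = volumetric * density
= 1.5745 * 1739 = 2738.0555 kg/s
Convert to t/h: multiply by 3.6
Capacity = 2738.0555 * 3.6
= 9856.9998 t/h


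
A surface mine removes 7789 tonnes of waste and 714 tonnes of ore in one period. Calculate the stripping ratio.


Stripping ratio = waste tonnage / ore tonnage
= 7789 / 714
= 10.909

10.909


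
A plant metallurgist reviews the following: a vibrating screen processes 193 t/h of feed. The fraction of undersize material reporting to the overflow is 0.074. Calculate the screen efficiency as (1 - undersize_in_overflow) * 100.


Screen efficiency = (1 - fraction of undersize in overflow) * 100
= (1 - 0.074) * 100
= 0.926 * 100
= 92.6%

92.6%


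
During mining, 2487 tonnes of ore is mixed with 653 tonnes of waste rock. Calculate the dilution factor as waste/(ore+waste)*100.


Total material = ore + waste
= 2487 + 653 = 3140 tonnes
Dilution = waste / total * 100
= 653 / 3140 * 100
= 0.2079617834 * 100
= 20.7962%

20.7962%


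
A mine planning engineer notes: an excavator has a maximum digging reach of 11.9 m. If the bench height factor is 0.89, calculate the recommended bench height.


10.591 m

Bench height = reach * factor
= 11.9 * 0.89
= 10.591 m


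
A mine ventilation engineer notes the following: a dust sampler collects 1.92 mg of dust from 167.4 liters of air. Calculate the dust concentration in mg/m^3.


11.4695 mg/m^3

Convert liters to m^3: 1 m^3 = 1000 L
Concentration = mass / volume * 1000
= 1.92 / 167.4 * 1000
= 0.01146953405 * 1000
= 11.4695 mg/m^3


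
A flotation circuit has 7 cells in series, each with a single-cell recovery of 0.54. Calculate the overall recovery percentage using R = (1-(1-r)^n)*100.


Complement of single-cell recovery:
1 - r = 1 - 0.54 = 0.46
Raise to power n:
(1 - r)^7 = 0.46^7 = 0.004358176572
Overall recovery:
R = (1 - 0.004358176572) * 100
= 99.5642%

99.5642%


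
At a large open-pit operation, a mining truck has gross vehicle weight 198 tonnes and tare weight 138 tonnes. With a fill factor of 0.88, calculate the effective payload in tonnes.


Maximum payload = gross - tare
= 198 - 138 = 60 tonnes
Effective payload = max payload * fill factor
= 60 * 0.88
= 52.8 tonnes

52.8 tonnes


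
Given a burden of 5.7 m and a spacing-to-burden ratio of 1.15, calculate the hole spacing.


Spacing = burden * ratio
= 5.7 * 1.15
= 6.555 m

6.555 m


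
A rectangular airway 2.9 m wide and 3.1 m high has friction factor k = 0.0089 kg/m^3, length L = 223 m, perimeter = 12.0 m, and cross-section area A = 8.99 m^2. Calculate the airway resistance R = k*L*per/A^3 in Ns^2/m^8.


Compute the numerator:
k * L * per = 0.0089 * 223 * 12.0
= 23.8164
Compute the denominator:
A^3 = 8.99^3 = 726.572699
Resistance:
R = 23.8164 / 726.572699
= 0.0328 Ns^2/m^8

0.0328 Ns^2/m^8


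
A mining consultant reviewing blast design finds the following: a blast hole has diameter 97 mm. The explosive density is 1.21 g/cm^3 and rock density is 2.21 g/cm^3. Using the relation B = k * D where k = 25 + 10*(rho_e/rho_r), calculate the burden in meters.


2.9561 m

First, compute k:
rho_e / rho_r = 1.21 / 2.21 = 0.5475113122
k = 25 + 10 * 0.5475113122 = 30.47511312
Then, compute burden:
B = k * D / 1000 = 30.47511312 * 97 / 1000
= 2956.085973 / 1000
= 2.9561 m


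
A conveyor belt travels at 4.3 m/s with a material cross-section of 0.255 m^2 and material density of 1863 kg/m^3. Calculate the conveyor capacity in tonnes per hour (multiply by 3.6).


Volumetric flow = speed * area
= 4.3 * 0.255 = 1.0965 m^3/s
Mass flow = volumetric * density
= 1.0965 * 1863 = 2042.7795 kg/s
Convert to t/h: multiply by 3.6
Capacity = 2042.7795 * 3.6
= 7354.0062 t/h

7354.0062 t/h


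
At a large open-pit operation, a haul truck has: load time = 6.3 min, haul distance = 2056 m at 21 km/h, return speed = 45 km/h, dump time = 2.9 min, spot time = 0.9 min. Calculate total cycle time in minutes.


Convert haul speed to m/min: 21 * 1000/60 = 350 m/min
Haul time = 2056 / 350 = 5.874285714 min
Convert return speed to m/min: 45 * 1000/60 = 750 m/min
Return time = 2056 / 750 = 2.741333333 min
Total cycle time:
= 6.3 + 5.874285714 + 2.9 + 2.741333333 + 0.9
= 18.7156 min

18.7156 min


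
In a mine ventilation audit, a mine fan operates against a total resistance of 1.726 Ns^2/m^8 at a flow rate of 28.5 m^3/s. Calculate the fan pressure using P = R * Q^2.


Compute Q^2:
Q^2 = 28.5^2 = 812.25
Compute pressure:
P = R * Q^2 = 1.726 * 812.25
= 1401.9435 Pa

1401.9435 Pa


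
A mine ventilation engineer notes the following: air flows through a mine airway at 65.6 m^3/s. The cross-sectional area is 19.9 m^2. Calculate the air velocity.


3.2965 m/s

Velocity = flow rate / cross-sectional area
= 65.6 / 19.9
= 3.2965 m/s


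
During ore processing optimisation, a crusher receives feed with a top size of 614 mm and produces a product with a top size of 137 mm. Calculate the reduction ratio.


4.4818

Reduction ratio = feed size / product size
= 614 / 137
= 4.4818


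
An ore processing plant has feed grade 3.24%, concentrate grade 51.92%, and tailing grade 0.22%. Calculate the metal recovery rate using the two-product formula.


93.6065%

Using the two-product formula:
R = 100 * c * (f - t) / (f * (c - t))
Numerator = 100 * 51.92 * (3.24 - 0.22)
= 100 * 51.92 * 3.02
= 15679.84
Denominator = 3.24 * (51.92 - 0.22)
= 3.24 * 51.7
= 167.508
R = 15679.84 / 167.508
= 93.6065%


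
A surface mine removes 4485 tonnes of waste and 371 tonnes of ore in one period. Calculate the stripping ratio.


Stripping ratio = waste tonnage / ore tonnage
= 4485 / 371
= 12.0889

12.0889


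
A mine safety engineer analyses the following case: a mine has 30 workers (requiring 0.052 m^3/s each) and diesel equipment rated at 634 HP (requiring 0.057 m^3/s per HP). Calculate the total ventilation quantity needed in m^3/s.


Airflow for workers:
Q_people = 30 * 0.052 = 1.56 m^3/s
Airflow for diesel equipment:
Q_diesel = 634 * 0.057 = 36.138 m^3/s
Total ventilation:
Q_total = 1.56 + 36.138
= 37.698 m^3/s

37.698 m^3/s


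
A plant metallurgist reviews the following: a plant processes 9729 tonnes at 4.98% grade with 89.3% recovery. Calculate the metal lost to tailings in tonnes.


Total metal in feed:
= 9729 * 4.98 / 100 = 484.5042 tonnes
Metal recovered:
= 484.5042 * 89.3 / 100 = 432.6622506 tonnes
Metal lost to tailings:
= 484.5042 - 432.6622506
= 51.8419 tonnes

51.8419 tonnes


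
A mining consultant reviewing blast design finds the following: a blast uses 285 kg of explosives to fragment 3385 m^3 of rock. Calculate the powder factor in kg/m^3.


Powder factor = explosive mass / rock volume
= 285 / 3385
= 0.0842 kg/m^3

0.0842 kg/m^3


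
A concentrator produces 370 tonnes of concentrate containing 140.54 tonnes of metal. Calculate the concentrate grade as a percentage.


Grade = (metal in concentrate / concentrate mass) * 100
= (140.54 / 370) * 100
= 0.3798378378 * 100
= 37.9838%

37.9838%


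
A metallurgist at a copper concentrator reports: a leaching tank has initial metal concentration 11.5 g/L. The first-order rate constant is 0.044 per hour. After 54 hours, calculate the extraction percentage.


90.7078%

Compute the exponent:
-k * t = -0.044 * 54 = -2.376
Remaining concentration:
C = 11.5 * exp(-2.376)
= 11.5 * 0.09292152121
= 1.068597494 g/L
Extracted = 11.5 - 1.068597494 = 10.43140251 g/L
Extraction % = 10.43140251 / 11.5 * 100
= 90.7078%


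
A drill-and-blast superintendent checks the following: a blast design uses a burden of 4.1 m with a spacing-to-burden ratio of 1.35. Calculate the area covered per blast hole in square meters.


First, find the spacing:
Spacing = burden * ratio = 4.1 * 1.35
= 5.535 m
Then, calculate the area:
Area = burden * spacing = 4.1 * 5.535
= 22.6935 m^2

22.6935 m^2


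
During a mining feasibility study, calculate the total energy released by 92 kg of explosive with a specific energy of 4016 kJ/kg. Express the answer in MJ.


369.472 MJ

Energy = mass * specific_energy / 1000
= 92 * 4016 / 1000
= 369472 / 1000
= 369.472 MJ


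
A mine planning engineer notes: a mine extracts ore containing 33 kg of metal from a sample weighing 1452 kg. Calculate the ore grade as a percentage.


Ore grade = (metal mass / ore mass) * 100
= (33 / 1452) * 100
= 0.02272727273 * 100
= 2.2727%

2.2727%


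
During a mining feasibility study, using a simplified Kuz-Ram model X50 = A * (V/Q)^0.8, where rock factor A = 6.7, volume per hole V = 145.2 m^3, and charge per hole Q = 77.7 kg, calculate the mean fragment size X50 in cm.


Compute V/Q:
V/Q = 145.2 / 77.7 = 1.868725869
Raise to the power 0.8:
(V/Q)^0.8 = 1.868725869^0.8 = 1.649060078
Multiply by A:
X50 = 6.7 * 1.649060078
= 11.0487 cm

11.0487 cm


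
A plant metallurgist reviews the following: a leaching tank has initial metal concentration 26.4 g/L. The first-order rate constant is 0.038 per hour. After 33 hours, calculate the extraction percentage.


71.4639%

Compute the exponent:
-k * t = -0.038 * 33 = -1.254
Remaining concentration:
C = 26.4 * exp(-1.254)
= 26.4 * 0.2853610667
= 7.53353216 g/L
Extracted = 26.4 - 7.53353216 = 18.86646784 g/L
Extraction % = 18.86646784 / 26.4 * 100
= 71.4639%


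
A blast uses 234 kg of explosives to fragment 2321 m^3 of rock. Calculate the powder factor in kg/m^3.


Powder factor = explosive mass / rock volume
= 234 / 2321
= 0.1008 kg/m^3

0.1008 kg/m^3


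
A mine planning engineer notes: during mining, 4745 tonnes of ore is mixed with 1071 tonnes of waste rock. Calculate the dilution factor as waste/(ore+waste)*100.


Total material = ore + waste
= 4745 + 1071 = 5816 tonnes
Dilution = waste / total * 100
= 1071 / 5816 * 100
= 0.1841471802 * 100
= 18.4147%

18.4147%


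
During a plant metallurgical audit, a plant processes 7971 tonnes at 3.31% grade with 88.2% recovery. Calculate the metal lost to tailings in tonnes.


31.1331 tonnes

Total metal in feed:
= 7971 * 3.31 / 100 = 263.8401 tonnes
Metal recovered:
= 263.8401 * 88.2 / 100 = 232.7069682 tonnes
Metal lost to tailings:
= 263.8401 - 232.7069682
= 31.1331 tonnes


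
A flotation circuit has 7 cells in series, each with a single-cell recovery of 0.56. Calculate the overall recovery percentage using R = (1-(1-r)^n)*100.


Complement of single-cell recovery:
1 - r = 1 - 0.56 = 0.44
Raise to power n:
(1 - r)^7 = 0.44^7 = 0.003192778097
Overall recovery:
R = (1 - 0.003192778097) * 100
= 99.6807%

99.6807%


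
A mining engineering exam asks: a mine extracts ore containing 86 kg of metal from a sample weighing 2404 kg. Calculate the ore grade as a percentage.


3.5774%

Ore grade = (metal mass / ore mass) * 100
= (86 / 2404) * 100
= 0.03577371048 * 100
= 3.5774%


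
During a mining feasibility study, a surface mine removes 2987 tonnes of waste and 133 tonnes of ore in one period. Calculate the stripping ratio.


Stripping ratio = waste tonnage / ore tonnage
= 2987 / 133
= 22.4586

22.4586


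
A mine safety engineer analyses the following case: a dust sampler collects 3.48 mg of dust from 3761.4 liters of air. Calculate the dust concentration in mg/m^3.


0.9252 mg/m^3

Convert liters to m^3: 1 m^3 = 1000 L
Concentration = mass / volume * 1000
= 3.48 / 3761.4 * 1000
= 0.0009251874302 * 1000
= 0.9252 mg/m^3


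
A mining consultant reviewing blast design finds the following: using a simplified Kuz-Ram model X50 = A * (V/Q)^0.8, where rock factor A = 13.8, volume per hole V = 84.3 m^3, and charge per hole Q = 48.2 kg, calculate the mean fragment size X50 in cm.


Compute V/Q:
V/Q = 84.3 / 48.2 = 1.748962656
Raise to the power 0.8:
(V/Q)^0.8 = 1.748962656^0.8 = 1.563955635
Multiply by A:
X50 = 13.8 * 1.563955635
= 21.5826 cm

21.5826 cm


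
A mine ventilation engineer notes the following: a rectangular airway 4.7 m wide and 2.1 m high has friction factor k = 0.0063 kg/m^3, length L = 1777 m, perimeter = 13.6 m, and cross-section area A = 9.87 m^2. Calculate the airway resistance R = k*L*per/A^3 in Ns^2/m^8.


0.1583 Ns^2/m^8

Compute the numerator:
k * L * per = 0.0063 * 1777 * 13.6
= 152.25336
Compute the denominator:
A^3 = 9.87^3 = 961.504803
Resistance:
R = 152.25336 / 961.504803
= 0.1583 Ns^2/m^8


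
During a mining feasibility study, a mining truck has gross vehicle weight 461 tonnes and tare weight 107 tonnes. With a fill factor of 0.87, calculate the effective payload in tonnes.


Maximum payload = gross - tare
= 461 - 107 = 354 tonnes
Effective payload = max payload * fill factor
= 354 * 0.87
= 307.98 tonnes

307.98 tonnes


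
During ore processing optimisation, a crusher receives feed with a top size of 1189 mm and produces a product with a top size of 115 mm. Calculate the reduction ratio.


Reduction ratio = feed size / product size
= 1189 / 115
= 10.3391

10.3391


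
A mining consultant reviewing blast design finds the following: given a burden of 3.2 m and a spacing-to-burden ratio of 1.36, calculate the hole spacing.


4.352 m

Spacing = burden * ratio
= 3.2 * 1.36
= 4.352 m


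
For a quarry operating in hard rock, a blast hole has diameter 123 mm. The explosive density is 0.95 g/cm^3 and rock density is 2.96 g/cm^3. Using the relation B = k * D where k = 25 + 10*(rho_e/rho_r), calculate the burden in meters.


3.4698 m

First, compute k:
rho_e / rho_r = 0.95 / 2.96 = 0.3209459459
k = 25 + 10 * 0.3209459459 = 28.20945946
Then, compute burden:
B = k * D / 1000 = 28.20945946 * 123 / 1000
= 3469.763514 / 1000
= 3.4698 m


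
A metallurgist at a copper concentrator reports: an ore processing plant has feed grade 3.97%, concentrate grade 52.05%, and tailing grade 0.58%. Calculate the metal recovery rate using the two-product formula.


86.3527%

Using the two-product formula:
R = 100 * c * (f - t) / (f * (c - t))
Numerator = 100 * 52.05 * (3.97 - 0.58)
= 100 * 52.05 * 3.39
= 17644.95
Denominator = 3.97 * (52.05 - 0.58)
= 3.97 * 51.47
= 204.3359
R = 17644.95 / 204.3359
= 86.3527%


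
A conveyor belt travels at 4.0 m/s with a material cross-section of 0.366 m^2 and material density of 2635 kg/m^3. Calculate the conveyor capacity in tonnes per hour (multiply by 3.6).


Volumetric flow = speed * area
= 4.0 * 0.366 = 1.464 m^3/s
Mass flow = volumetric * density
= 1.464 * 2635 = 3857.64 kg/s
Convert to t/h: multiply by 3.6
Capacity = 3857.64 * 3.6
= 13887.504 t/h

13887.504 t/h


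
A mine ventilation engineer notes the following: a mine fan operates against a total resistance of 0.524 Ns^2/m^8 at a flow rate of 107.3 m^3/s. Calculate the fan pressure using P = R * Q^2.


Compute Q^2:
Q^2 = 107.3^2 = 11513.29
Compute pressure:
P = R * Q^2 = 0.524 * 11513.29
= 6032.964 Pa

6032.964 Pa


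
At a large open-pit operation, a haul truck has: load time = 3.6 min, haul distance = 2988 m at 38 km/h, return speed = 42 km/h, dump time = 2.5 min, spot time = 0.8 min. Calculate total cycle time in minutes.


Convert haul speed to m/min: 38 * 1000/60 = 633.3333333 m/min
Haul time = 2988 / 633.3333333 = 4.717894737 min
Convert return speed to m/min: 42 * 1000/60 = 700 m/min
Return time = 2988 / 700 = 4.268571429 min
Total cycle time:
= 3.6 + 4.717894737 + 2.5 + 4.268571429 + 0.8
= 15.8865 min

15.8865 min


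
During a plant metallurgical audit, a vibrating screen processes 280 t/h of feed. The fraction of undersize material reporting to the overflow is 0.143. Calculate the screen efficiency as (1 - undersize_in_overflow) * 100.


85.7%

Screen efficiency = (1 - fraction of undersize in overflow) * 100
= (1 - 0.143) * 100
= 0.857 * 100
= 85.7%


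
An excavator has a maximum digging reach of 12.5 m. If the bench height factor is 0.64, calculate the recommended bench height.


Bench height = reach * factor
= 12.5 * 0.64
= 8.0 m

8.0 m


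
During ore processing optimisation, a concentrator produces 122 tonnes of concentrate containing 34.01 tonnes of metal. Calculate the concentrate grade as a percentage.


27.877%

Grade = (metal in concentrate / concentrate mass) * 100
= (34.01 / 122) * 100
= 0.2787704918 * 100
= 27.877%


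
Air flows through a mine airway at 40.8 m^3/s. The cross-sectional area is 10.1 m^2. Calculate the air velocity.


Velocity = flow rate / cross-sectional area
= 40.8 / 10.1
= 4.0396 m/s

4.0396 m/s


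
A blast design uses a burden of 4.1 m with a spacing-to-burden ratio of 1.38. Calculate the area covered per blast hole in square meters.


First, find the spacing:
Spacing = burden * ratio = 4.1 * 1.38
= 5.658 m
Then, calculate the area:
Area = burden * spacing = 4.1 * 5.658
= 23.1978 m^2

23.1978 m^2


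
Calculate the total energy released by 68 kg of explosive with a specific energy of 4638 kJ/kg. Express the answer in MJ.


Energy = mass * specific_energy / 1000
= 68 * 4638 / 1000
= 315384 / 1000
= 315.384 MJ

315.384 MJ


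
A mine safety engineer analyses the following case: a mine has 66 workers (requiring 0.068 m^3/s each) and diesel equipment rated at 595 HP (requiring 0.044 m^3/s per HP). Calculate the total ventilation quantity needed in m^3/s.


Airflow for workers:
Q_people = 66 * 0.068 = 4.488 m^3/s
Airflow for diesel equipment:
Q_diesel = 595 * 0.044 = 26.18 m^3/s
Total ventilation:
Q_total = 4.488 + 26.18
= 30.668 m^3/s

30.668 m^3/s
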